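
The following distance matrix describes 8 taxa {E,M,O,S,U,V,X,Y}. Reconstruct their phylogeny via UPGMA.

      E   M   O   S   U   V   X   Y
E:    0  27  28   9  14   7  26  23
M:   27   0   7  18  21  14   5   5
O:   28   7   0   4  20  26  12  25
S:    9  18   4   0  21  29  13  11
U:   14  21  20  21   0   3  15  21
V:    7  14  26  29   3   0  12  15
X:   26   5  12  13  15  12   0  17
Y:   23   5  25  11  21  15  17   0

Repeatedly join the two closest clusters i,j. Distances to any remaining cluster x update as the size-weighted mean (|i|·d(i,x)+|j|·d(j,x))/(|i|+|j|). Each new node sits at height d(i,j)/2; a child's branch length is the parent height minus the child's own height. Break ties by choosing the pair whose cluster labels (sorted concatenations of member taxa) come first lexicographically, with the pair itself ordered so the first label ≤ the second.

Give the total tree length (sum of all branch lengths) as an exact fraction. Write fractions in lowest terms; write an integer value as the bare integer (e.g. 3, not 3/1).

2663/60

1. join U+V (d=3) ⇒ UV; edges |U|=3/2, |V|=3/2
  updated: d(E,UV)=21/2, d(M,UV)=35/2, d(O,UV)=23, d(S,UV)=25, d(UV,X)=27/2, d(UV,Y)=18
2. join O+S (d=4) ⇒ OS; edges |O|=2, |S|=2
  updated: d(E,OS)=37/2, d(M,OS)=25/2, d(OS,UV)=24, d(OS,X)=25/2, d(OS,Y)=18
3. join M+X (d=5) ⇒ MX; edges |M|=5/2, |X|=5/2
  updated: d(E,MX)=53/2, d(MX,OS)=25/2, d(MX,UV)=31/2, d(MX,Y)=11
4. join E+UV (d=21/2) ⇒ EUV; edges |E|=21/4, |UV|=15/4
  updated: d(EUV,MX)=115/6, d(EUV,OS)=133/6, d(EUV,Y)=59/3
5. join MX+Y (d=11) ⇒ MXY; edges |MX|=3, |Y|=11/2
  updated: d(EUV,MXY)=58/3, d(MXY,OS)=43/3
6. join MXY+OS (d=43/3) ⇒ MOSXY; edges |MXY|=5/3, |OS|=31/6
  updated: d(EUV,MOSXY)=307/15
7. join EUV+MOSXY (d=307/15) ⇒ EMOSUVXY; edges |EUV|=299/60, |MOSXY|=46/15
final tree: ((E:21/4,(U:3/2,V:3/2):15/4):299/60,(((M:5/2,X:5/2):3,Y:11/2):5/3,(O:2,S:2):31/6):46/15)
total length: 2663/60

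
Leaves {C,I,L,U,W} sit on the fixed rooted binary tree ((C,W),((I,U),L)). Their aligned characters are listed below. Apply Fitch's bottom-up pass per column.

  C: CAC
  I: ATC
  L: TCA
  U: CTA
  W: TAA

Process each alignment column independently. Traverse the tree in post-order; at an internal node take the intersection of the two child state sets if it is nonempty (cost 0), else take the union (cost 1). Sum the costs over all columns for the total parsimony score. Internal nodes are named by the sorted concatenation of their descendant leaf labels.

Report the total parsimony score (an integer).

7

site 0, node CW: C={C} ∪ W={T} → {C,T} (+1)
site 0, node IU: I={A} ∪ U={C} → {A,C} (+1)
site 0, node ILU: IU={A,C} ∪ L={T} → {A,C,T} (+1)
site 0, node CILUW: CW={C,T} ∩ ILU={A,C,T} → {C,T} (+0)
site 1, node CW: C={A} ∩ W={A} → {A} (+0)
site 1, node IU: I={T} ∩ U={T} → {T} (+0)
site 1, node ILU: IU={T} ∪ L={C} → {C,T} (+1)
site 1, node CILUW: CW={A} ∪ ILU={C,T} → {A,C,T} (+1)
site 2, node CW: C={C} ∪ W={A} → {A,C} (+1)
site 2, node IU: I={C} ∪ U={A} → {A,C} (+1)
site 2, node ILU: IU={A,C} ∩ L={A} → {A} (+0)
site 2, node CILUW: CW={A,C} ∩ ILU={A} → {A} (+0)
per-site changes: [3, 2, 2]; total = 7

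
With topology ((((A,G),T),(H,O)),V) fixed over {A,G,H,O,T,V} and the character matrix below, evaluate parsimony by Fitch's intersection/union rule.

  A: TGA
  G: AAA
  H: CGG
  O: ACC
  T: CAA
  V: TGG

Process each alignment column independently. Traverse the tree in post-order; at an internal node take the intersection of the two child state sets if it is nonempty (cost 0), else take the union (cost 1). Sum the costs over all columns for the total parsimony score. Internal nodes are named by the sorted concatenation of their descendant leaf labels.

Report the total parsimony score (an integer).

9

[col 0] AG: children A:{T}, G:{A} ∪→ {A,T}; cost 1
[col 0] AGT: children AG:{A,T}, T:{C} ∪→ {A,C,T}; cost 1
[col 0] HO: children H:{C}, O:{A} ∪→ {A,C}; cost 1
[col 0] AGHOT: children AGT:{A,C,T}, HO:{A,C} ∩→ {A,C}; cost 0
[col 0] AGHOTV: children AGHOT:{A,C}, V:{T} ∪→ {A,C,T}; cost 1
[col 1] AG: children A:{G}, G:{A} ∪→ {A,G}; cost 1
[col 1] AGT: children AG:{A,G}, T:{A} ∩→ {A}; cost 0
[col 1] HO: children H:{G}, O:{C} ∪→ {C,G}; cost 1
[col 1] AGHOT: children AGT:{A}, HO:{C,G} ∪→ {A,C,G}; cost 1
[col 1] AGHOTV: children AGHOT:{A,C,G}, V:{G} ∩→ {G}; cost 0
[col 2] AG: children A:{A}, G:{A} ∩→ {A}; cost 0
[col 2] AGT: children AG:{A}, T:{A} ∩→ {A}; cost 0
[col 2] HO: children H:{G}, O:{C} ∪→ {C,G}; cost 1
[col 2] AGHOT: children AGT:{A}, HO:{C,G} ∪→ {A,C,G}; cost 1
[col 2] AGHOTV: children AGHOT:{A,C,G}, V:{G} ∩→ {G}; cost 0
per-site changes: [4, 3, 2]; total = 9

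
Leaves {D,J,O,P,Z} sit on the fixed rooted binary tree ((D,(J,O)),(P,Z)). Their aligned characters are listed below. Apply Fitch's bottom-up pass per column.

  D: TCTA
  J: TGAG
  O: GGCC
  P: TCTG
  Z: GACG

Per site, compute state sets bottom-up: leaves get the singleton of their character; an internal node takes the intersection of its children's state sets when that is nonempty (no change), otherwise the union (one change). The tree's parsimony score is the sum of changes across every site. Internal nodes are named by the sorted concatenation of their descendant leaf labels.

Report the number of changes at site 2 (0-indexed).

[col 0] JO: children J:{T}, O:{G} ∪→ {G,T}; cost 1
[col 0] DJO: children D:{T}, JO:{G,T} ∩→ {T}; cost 0
[col 0] PZ: children P:{T}, Z:{G} ∪→ {G,T}; cost 1
[col 0] DJOPZ: children DJO:{T}, PZ:{G,T} ∩→ {T}; cost 0
[col 1] JO: children J:{G}, O:{G} ∩→ {G}; cost 0
[col 1] DJO: children D:{C}, JO:{G} ∪→ {C,G}; cost 1
[col 1] PZ: children P:{C}, Z:{A} ∪→ {A,C}; cost 1
[col 1] DJOPZ: children DJO:{C,G}, PZ:{A,C} ∩→ {C}; cost 0
[col 2] JO: children J:{A}, O:{C} ∪→ {A,C}; cost 1
[col 2] DJO: children D:{T}, JO:{A,C} ∪→ {A,C,T}; cost 1
[col 2] PZ: children P:{T}, Z:{C} ∪→ {C,T}; cost 1
[col 2] DJOPZ: children DJO:{A,C,T}, PZ:{C,T} ∩→ {C,T}; cost 0
[col 3] JO: children J:{G}, O:{C} ∪→ {C,G}; cost 1
[col 3] DJO: children D:{A}, JO:{C,G} ∪→ {A,C,G}; cost 1
[col 3] PZ: children P:{G}, Z:{G} ∩→ {G}; cost 0
[col 3] DJOPZ: children DJO:{A,C,G}, PZ:{G} ∩→ {G}; cost 0
per-site changes: [2, 2, 3, 2]; total = 9

3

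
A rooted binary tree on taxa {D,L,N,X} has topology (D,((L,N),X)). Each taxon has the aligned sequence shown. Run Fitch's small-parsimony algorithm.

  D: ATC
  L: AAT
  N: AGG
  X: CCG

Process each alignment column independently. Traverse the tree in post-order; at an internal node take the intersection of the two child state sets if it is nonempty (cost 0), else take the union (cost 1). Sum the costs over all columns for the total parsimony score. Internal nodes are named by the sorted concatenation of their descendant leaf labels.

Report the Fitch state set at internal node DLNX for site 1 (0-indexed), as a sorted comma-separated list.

A,C,G,T

site 0, node LN: L={A} ∩ N={A} → {A} (+0)
site 0, node LNX: LN={A} ∪ X={C} → {A,C} (+1)
site 0, node DLNX: D={A} ∩ LNX={A,C} → {A} (+0)
site 1, node LN: L={A} ∪ N={G} → {A,G} (+1)
site 1, node LNX: LN={A,G} ∪ X={C} → {A,C,G} (+1)
site 1, node DLNX: D={T} ∪ LNX={A,C,G} → {A,C,G,T} (+1)
site 2, node LN: L={T} ∪ N={G} → {G,T} (+1)
site 2, node LNX: LN={G,T} ∩ X={G} → {G} (+0)
site 2, node DLNX: D={C} ∪ LNX={G} → {C,G} (+1)
per-site changes: [1, 3, 2]; total = 6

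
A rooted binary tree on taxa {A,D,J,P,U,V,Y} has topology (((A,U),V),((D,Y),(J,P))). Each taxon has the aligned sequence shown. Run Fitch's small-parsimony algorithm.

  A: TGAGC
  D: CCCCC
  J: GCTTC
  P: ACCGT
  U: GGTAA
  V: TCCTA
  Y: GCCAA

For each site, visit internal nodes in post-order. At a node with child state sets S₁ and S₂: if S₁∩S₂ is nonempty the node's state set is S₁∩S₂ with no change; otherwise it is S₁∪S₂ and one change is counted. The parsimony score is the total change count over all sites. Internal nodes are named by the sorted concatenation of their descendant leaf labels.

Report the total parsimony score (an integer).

site 0, node AU: A={T} ∪ U={G} → {G,T} (+1)
site 0, node AUV: AU={G,T} ∩ V={T} → {T} (+0)
site 0, node DY: D={C} ∪ Y={G} → {C,G} (+1)
site 0, node JP: J={G} ∪ P={A} → {A,G} (+1)
site 0, node DJPY: DY={C,G} ∩ JP={A,G} → {G} (+0)
site 0, node ADJPUVY: AUV={T} ∪ DJPY={G} → {G,T} (+1)
site 1, node AU: A={G} ∩ U={G} → {G} (+0)
site 1, node AUV: AU={G} ∪ V={C} → {C,G} (+1)
site 1, node DY: D={C} ∩ Y={C} → {C} (+0)
site 1, node JP: J={C} ∩ P={C} → {C} (+0)
site 1, node DJPY: DY={C} ∩ JP={C} → {C} (+0)
site 1, node ADJPUVY: AUV={C,G} ∩ DJPY={C} → {C} (+0)
site 2, node AU: A={A} ∪ U={T} → {A,T} (+1)
site 2, node AUV: AU={A,T} ∪ V={C} → {A,C,T} (+1)
site 2, node DY: D={C} ∩ Y={C} → {C} (+0)
site 2, node JP: J={T} ∪ P={C} → {C,T} (+1)
site 2, node DJPY: DY={C} ∩ JP={C,T} → {C} (+0)
site 2, node ADJPUVY: AUV={A,C,T} ∩ DJPY={C} → {C} (+0)
site 3, node AU: A={G} ∪ U={A} → {A,G} (+1)
site 3, node AUV: AU={A,G} ∪ V={T} → {A,G,T} (+1)
site 3, node DY: D={C} ∪ Y={A} → {A,C} (+1)
site 3, node JP: J={T} ∪ P={G} → {G,T} (+1)
site 3, node DJPY: DY={A,C} ∪ JP={G,T} → {A,C,G,T} (+1)
site 3, node ADJPUVY: AUV={A,G,T} ∩ DJPY={A,C,G,T} → {A,G,T} (+0)
site 4, node AU: A={C} ∪ U={A} → {A,C} (+1)
site 4, node AUV: AU={A,C} ∩ V={A} → {A} (+0)
site 4, node DY: D={C} ∪ Y={A} → {A,C} (+1)
site 4, node JP: J={C} ∪ P={T} → {C,T} (+1)
site 4, node DJPY: DY={A,C} ∩ JP={C,T} → {C} (+0)
site 4, node ADJPUVY: AUV={A} ∪ DJPY={C} → {A,C} (+1)
per-site changes: [4, 1, 3, 5, 4]; total = 17

17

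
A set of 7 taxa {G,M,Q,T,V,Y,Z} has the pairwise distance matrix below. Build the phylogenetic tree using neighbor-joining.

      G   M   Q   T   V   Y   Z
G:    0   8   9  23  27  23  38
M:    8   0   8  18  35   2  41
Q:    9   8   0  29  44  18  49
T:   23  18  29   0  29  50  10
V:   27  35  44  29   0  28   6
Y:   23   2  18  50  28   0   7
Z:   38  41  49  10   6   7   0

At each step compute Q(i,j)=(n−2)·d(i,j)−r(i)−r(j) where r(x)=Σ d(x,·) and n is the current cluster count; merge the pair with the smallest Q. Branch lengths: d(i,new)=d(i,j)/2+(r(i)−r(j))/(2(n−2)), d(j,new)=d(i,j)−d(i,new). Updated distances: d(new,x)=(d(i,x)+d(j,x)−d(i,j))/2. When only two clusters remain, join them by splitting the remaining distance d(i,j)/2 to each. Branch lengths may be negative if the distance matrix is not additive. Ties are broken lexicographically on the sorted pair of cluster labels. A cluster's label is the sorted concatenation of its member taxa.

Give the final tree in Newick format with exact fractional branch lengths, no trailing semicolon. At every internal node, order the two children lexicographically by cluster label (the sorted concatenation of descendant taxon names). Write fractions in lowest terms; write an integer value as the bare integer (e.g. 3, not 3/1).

iteration 1: select V,Z (d=6, Q=-290); attach at lengths (24/5, 6/5); label the merged cluster VZ
  updated: d(G,VZ)=59/2, d(M,VZ)=35, d(Q,VZ)=87/2, d(T,VZ)=33/2, d(VZ,Y)=29/2
iteration 2: select T,VZ (d=33/2, Q=-419/2); attach at lengths (127/16, 137/16); label the merged cluster TVZ
  updated: d(G,TVZ)=18, d(M,TVZ)=73/4, d(Q,TVZ)=28, d(TVZ,Y)=24
iteration 3: select M,Y (d=2, Q=-389/4); attach at lengths (-33/8, 49/8); label the merged cluster MY
  updated: d(G,MY)=29/2, d(MY,Q)=12, d(MY,TVZ)=161/8
iteration 4: select G,Q (d=9, Q=-145/2); attach at lengths (21/8, 51/8); label the merged cluster GQ
  updated: d(GQ,MY)=35/4, d(GQ,TVZ)=37/2
iteration 5: select GQ,MY (d=35/4, Q=-379/8); attach at lengths (57/16, 83/16); label the merged cluster GMQY
  updated: d(GMQY,TVZ)=239/16
iteration 6: select GMQY,TVZ (d=239/16); attach at lengths (239/32, 239/32); label the merged cluster GMQTVYZ
final tree: (((G:21/8,Q:51/8):57/16,(M:-33/8,Y:49/8):83/16):239/32,(T:127/16,(V:24/5,Z:6/5):137/16):239/32)
total length: 915/16

(((G:21/8,Q:51/8):57/16,(M:-33/8,Y:49/8):83/16):239/32,(T:127/16,(V:24/5,Z:6/5):137/16):239/32)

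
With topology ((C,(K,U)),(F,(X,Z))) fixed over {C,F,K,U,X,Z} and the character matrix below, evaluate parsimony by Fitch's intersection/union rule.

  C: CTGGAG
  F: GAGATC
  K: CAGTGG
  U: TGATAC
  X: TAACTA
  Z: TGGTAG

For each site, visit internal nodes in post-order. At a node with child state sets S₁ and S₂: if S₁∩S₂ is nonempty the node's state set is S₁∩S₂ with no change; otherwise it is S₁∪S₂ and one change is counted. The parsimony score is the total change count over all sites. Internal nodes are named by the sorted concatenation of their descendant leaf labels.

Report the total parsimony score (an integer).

[col 0] KU: children K:{C}, U:{T} ∪→ {C,T}; cost 1
[col 0] CKU: children C:{C}, KU:{C,T} ∩→ {C}; cost 0
[col 0] XZ: children X:{T}, Z:{T} ∩→ {T}; cost 0
[col 0] FXZ: children F:{G}, XZ:{T} ∪→ {G,T}; cost 1
[col 0] CFKUXZ: children CKU:{C}, FXZ:{G,T} ∪→ {C,G,T}; cost 1
[col 1] KU: children K:{A}, U:{G} ∪→ {A,G}; cost 1
[col 1] CKU: children C:{T}, KU:{A,G} ∪→ {A,G,T}; cost 1
[col 1] XZ: children X:{A}, Z:{G} ∪→ {A,G}; cost 1
[col 1] FXZ: children F:{A}, XZ:{A,G} ∩→ {A}; cost 0
[col 1] CFKUXZ: children CKU:{A,G,T}, FXZ:{A} ∩→ {A}; cost 0
[col 2] KU: children K:{G}, U:{A} ∪→ {A,G}; cost 1
[col 2] CKU: children C:{G}, KU:{A,G} ∩→ {G}; cost 0
[col 2] XZ: children X:{A}, Z:{G} ∪→ {A,G}; cost 1
[col 2] FXZ: children F:{G}, XZ:{A,G} ∩→ {G}; cost 0
[col 2] CFKUXZ: children CKU:{G}, FXZ:{G} ∩→ {G}; cost 0
[col 3] KU: children K:{T}, U:{T} ∩→ {T}; cost 0
[col 3] CKU: children C:{G}, KU:{T} ∪→ {G,T}; cost 1
[col 3] XZ: children X:{C}, Z:{T} ∪→ {C,T}; cost 1
[col 3] FXZ: children F:{A}, XZ:{C,T} ∪→ {A,C,T}; cost 1
[col 3] CFKUXZ: children CKU:{G,T}, FXZ:{A,C,T} ∩→ {T}; cost 0
[col 4] KU: children K:{G}, U:{A} ∪→ {A,G}; cost 1
[col 4] CKU: children C:{A}, KU:{A,G} ∩→ {A}; cost 0
[col 4] XZ: children X:{T}, Z:{A} ∪→ {A,T}; cost 1
[col 4] FXZ: children F:{T}, XZ:{A,T} ∩→ {T}; cost 0
[col 4] CFKUXZ: children CKU:{A}, FXZ:{T} ∪→ {A,T}; cost 1
[col 5] KU: children K:{G}, U:{C} ∪→ {C,G}; cost 1
[col 5] CKU: children C:{G}, KU:{C,G} ∩→ {G}; cost 0
[col 5] XZ: children X:{A}, Z:{G} ∪→ {A,G}; cost 1
[col 5] FXZ: children F:{C}, XZ:{A,G} ∪→ {A,C,G}; cost 1
[col 5] CFKUXZ: children CKU:{G}, FXZ:{A,C,G} ∩→ {G}; cost 0
per-site changes: [3, 3, 2, 3, 3, 3]; total = 17

17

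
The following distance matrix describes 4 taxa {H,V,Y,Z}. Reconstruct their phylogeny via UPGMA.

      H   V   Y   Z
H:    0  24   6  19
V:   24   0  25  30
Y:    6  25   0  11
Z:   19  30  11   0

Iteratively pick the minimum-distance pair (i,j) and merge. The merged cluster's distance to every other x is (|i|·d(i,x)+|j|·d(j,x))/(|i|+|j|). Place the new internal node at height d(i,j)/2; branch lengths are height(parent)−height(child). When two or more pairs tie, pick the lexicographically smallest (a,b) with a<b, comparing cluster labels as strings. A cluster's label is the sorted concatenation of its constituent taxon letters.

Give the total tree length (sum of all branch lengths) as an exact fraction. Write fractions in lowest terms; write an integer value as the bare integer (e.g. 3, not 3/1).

step 1: merge (H,Y) at d=6; branch lengths H→3, Y→3; new cluster HY
  updated: d(HY,V)=49/2, d(HY,Z)=15
step 2: merge (HY,Z) at d=15; branch lengths HY→9/2, Z→15/2; new cluster HYZ
  updated: d(HYZ,V)=79/3
step 3: merge (HYZ,V) at d=79/3; branch lengths HYZ→17/3, V→79/6; new cluster HVYZ
final tree: (((H:3,Y:3):9/2,Z:15/2):17/3,V:79/6)
total length: 221/6

221/6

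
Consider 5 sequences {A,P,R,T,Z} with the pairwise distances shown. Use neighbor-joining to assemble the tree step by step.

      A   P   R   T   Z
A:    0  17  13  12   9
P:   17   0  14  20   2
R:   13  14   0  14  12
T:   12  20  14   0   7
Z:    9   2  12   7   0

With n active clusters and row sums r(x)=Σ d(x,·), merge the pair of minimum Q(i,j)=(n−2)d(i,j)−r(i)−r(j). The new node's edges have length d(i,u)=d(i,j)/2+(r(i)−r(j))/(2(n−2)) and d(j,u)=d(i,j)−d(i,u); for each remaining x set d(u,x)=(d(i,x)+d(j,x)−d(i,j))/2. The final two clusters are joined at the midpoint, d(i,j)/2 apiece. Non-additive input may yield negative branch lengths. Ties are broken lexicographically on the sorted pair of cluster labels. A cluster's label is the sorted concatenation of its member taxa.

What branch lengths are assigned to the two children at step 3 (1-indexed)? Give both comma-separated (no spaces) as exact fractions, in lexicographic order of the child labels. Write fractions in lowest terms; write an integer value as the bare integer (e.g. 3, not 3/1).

1. join P+Z (d=2, Q=-77) ⇒ PZ; edges |P|=29/6, |Z|=-17/6
  updated: d(A,PZ)=12, d(PZ,R)=12, d(PZ,T)=25/2
2. join A+T (d=12, Q=-103/2) ⇒ AT; edges |A|=45/8, |T|=51/8
  updated: d(AT,PZ)=25/4, d(AT,R)=15/2
3. join AT+PZ (d=25/4, Q=-103/4) ⇒ APTZ; edges |AT|=7/8, |PZ|=43/8
  updated: d(APTZ,R)=53/8
4. join APTZ+R (d=53/8) ⇒ APRTZ; edges |APTZ|=53/16, |R|=53/16
final tree: (((A:45/8,T:51/8):7/8,(P:29/6,Z:-17/6):43/8):53/16,R:53/16)
total length: 215/8

7/8,43/8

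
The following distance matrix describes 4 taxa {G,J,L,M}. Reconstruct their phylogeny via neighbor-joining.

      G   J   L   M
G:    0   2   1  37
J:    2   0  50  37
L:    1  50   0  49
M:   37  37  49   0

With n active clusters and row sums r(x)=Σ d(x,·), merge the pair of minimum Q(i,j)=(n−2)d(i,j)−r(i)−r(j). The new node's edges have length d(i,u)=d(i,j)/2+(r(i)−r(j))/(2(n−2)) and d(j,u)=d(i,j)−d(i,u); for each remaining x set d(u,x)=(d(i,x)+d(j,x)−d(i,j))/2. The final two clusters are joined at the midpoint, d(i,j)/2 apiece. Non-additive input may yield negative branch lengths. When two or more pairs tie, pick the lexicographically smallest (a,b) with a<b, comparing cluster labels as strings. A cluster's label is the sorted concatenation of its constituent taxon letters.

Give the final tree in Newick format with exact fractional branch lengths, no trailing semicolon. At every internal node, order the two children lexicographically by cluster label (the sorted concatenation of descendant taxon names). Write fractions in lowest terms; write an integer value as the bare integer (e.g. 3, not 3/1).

(((G:-29/2,L:31/2):31/2,J:10):27/2,M:27/2)

iteration 1: select G,L (d=1, Q=-138); attach at lengths (-29/2, 31/2); label the merged cluster GL
  updated: d(GL,J)=51/2, d(GL,M)=85/2
iteration 2: select GL,J (d=51/2, Q=-105); attach at lengths (31/2, 10); label the merged cluster GJL
  updated: d(GJL,M)=27
iteration 3: select GJL,M (d=27); attach at lengths (27/2, 27/2); label the merged cluster GJLM
final tree: (((G:-29/2,L:31/2):31/2,J:10):27/2,M:27/2)
total length: 107/2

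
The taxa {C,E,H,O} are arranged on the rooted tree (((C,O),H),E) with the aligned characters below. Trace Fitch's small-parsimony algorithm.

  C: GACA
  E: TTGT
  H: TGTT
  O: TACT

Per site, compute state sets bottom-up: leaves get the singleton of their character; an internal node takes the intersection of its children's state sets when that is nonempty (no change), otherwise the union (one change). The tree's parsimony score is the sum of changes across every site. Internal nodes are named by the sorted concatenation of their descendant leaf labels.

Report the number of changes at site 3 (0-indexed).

1

CO@0: {G} ∪ {T} = {G,T} (union, +1)
CHO@0: {G,T} ∩ {T} = {T} (intersection, +0)
CEHO@0: {T} ∩ {T} = {T} (intersection, +0)
CO@1: {A} ∩ {A} = {A} (intersection, +0)
CHO@1: {A} ∪ {G} = {A,G} (union, +1)
CEHO@1: {A,G} ∪ {T} = {A,G,T} (union, +1)
CO@2: {C} ∩ {C} = {C} (intersection, +0)
CHO@2: {C} ∪ {T} = {C,T} (union, +1)
CEHO@2: {C,T} ∪ {G} = {C,G,T} (union, +1)
CO@3: {A} ∪ {T} = {A,T} (union, +1)
CHO@3: {A,T} ∩ {T} = {T} (intersection, +0)
CEHO@3: {T} ∩ {T} = {T} (intersection, +0)
per-site changes: [1, 2, 2, 1]; total = 6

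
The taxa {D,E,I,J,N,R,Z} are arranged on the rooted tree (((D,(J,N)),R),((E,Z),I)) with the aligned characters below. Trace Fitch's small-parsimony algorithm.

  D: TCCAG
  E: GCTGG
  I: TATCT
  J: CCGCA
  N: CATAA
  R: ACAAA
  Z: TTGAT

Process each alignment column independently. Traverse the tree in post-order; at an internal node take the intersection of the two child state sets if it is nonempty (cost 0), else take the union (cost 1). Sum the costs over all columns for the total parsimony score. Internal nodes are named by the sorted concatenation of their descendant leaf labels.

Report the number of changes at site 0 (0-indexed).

JN@0: {C} ∩ {C} = {C} (intersection, +0)
DJN@0: {T} ∪ {C} = {C,T} (union, +1)
DJNR@0: {C,T} ∪ {A} = {A,C,T} (union, +1)
EZ@0: {G} ∪ {T} = {G,T} (union, +1)
EIZ@0: {G,T} ∩ {T} = {T} (intersection, +0)
DEIJNRZ@0: {A,C,T} ∩ {T} = {T} (intersection, +0)
JN@1: {C} ∪ {A} = {A,C} (union, +1)
DJN@1: {C} ∩ {A,C} = {C} (intersection, +0)
DJNR@1: {C} ∩ {C} = {C} (intersection, +0)
EZ@1: {C} ∪ {T} = {C,T} (union, +1)
EIZ@1: {C,T} ∪ {A} = {A,C,T} (union, +1)
DEIJNRZ@1: {C} ∩ {A,C,T} = {C} (intersection, +0)
JN@2: {G} ∪ {T} = {G,T} (union, +1)
DJN@2: {C} ∪ {G,T} = {C,G,T} (union, +1)
DJNR@2: {C,G,T} ∪ {A} = {A,C,G,T} (union, +1)
EZ@2: {T} ∪ {G} = {G,T} (union, +1)
EIZ@2: {G,T} ∩ {T} = {T} (intersection, +0)
DEIJNRZ@2: {A,C,G,T} ∩ {T} = {T} (intersection, +0)
JN@3: {C} ∪ {A} = {A,C} (union, +1)
DJN@3: {A} ∩ {A,C} = {A} (intersection, +0)
DJNR@3: {A} ∩ {A} = {A} (intersection, +0)
EZ@3: {G} ∪ {A} = {A,G} (union, +1)
EIZ@3: {A,G} ∪ {C} = {A,C,G} (union, +1)
DEIJNRZ@3: {A} ∩ {A,C,G} = {A} (intersection, +0)
JN@4: {A} ∩ {A} = {A} (intersection, +0)
DJN@4: {G} ∪ {A} = {A,G} (union, +1)
DJNR@4: {A,G} ∩ {A} = {A} (intersection, +0)
EZ@4: {G} ∪ {T} = {G,T} (union, +1)
EIZ@4: {G,T} ∩ {T} = {T} (intersection, +0)
DEIJNRZ@4: {A} ∪ {T} = {A,T} (union, +1)
per-site changes: [3, 3, 4, 3, 3]; total = 16

3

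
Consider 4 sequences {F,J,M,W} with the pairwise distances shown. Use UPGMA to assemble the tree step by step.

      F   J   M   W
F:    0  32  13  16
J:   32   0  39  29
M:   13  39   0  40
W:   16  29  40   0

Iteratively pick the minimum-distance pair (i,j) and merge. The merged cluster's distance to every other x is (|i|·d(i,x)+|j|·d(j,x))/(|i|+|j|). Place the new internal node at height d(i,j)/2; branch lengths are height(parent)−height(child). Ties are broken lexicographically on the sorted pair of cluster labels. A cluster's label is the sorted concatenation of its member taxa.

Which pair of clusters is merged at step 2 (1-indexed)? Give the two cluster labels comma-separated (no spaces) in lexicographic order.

iteration 1: select F,M (d=13); attach at lengths (13/2, 13/2); label the merged cluster FM
  updated: d(FM,J)=71/2, d(FM,W)=28
iteration 2: select FM,W (d=28); attach at lengths (15/2, 14); label the merged cluster FMW
  updated: d(FMW,J)=100/3
iteration 3: select FMW,J (d=100/3); attach at lengths (8/3, 50/3); label the merged cluster FJMW
final tree: (((F:13/2,M:13/2):15/2,W:14):8/3,J:50/3)
total length: 323/6

FM,W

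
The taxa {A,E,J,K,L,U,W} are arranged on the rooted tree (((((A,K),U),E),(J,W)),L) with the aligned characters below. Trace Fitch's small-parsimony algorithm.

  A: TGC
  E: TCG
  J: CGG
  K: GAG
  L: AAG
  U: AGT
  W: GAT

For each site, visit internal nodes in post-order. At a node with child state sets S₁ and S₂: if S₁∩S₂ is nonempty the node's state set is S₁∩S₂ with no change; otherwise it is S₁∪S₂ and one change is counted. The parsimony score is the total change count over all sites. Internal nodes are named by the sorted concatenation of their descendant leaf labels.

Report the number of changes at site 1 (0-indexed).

AK@0: {T} ∪ {G} = {G,T} (union, +1)
AKU@0: {G,T} ∪ {A} = {A,G,T} (union, +1)
AEKU@0: {A,G,T} ∩ {T} = {T} (intersection, +0)
JW@0: {C} ∪ {G} = {C,G} (union, +1)
AEJKUW@0: {T} ∪ {C,G} = {C,G,T} (union, +1)
AEJKLUW@0: {C,G,T} ∪ {A} = {A,C,G,T} (union, +1)
AK@1: {G} ∪ {A} = {A,G} (union, +1)
AKU@1: {A,G} ∩ {G} = {G} (intersection, +0)
AEKU@1: {G} ∪ {C} = {C,G} (union, +1)
JW@1: {G} ∪ {A} = {A,G} (union, +1)
AEJKUW@1: {C,G} ∩ {A,G} = {G} (intersection, +0)
AEJKLUW@1: {G} ∪ {A} = {A,G} (union, +1)
AK@2: {C} ∪ {G} = {C,G} (union, +1)
AKU@2: {C,G} ∪ {T} = {C,G,T} (union, +1)
AEKU@2: {C,G,T} ∩ {G} = {G} (intersection, +0)
JW@2: {G} ∪ {T} = {G,T} (union, +1)
AEJKUW@2: {G} ∩ {G,T} = {G} (intersection, +0)
AEJKLUW@2: {G} ∩ {G} = {G} (intersection, +0)
per-site changes: [5, 4, 3]; total = 12

4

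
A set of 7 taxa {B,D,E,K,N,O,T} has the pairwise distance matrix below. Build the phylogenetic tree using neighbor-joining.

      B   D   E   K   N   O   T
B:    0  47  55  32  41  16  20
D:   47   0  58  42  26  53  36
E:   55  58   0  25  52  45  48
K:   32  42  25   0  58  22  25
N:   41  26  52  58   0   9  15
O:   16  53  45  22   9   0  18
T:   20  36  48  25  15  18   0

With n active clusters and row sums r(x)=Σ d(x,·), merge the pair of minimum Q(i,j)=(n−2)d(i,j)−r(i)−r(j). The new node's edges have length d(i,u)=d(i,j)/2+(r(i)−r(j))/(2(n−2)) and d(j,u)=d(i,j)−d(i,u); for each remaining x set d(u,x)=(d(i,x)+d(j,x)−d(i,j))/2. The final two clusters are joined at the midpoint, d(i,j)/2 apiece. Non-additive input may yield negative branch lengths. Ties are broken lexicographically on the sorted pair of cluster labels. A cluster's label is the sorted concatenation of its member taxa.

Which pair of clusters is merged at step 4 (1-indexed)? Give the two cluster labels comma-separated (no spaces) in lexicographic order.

B,O

iteration 1: select E,K (d=25, Q=-362); attach at lengths (102/5, 23/5); label the merged cluster EK
  updated: d(B,EK)=31, d(D,EK)=75/2, d(EK,N)=85/2, d(EK,O)=21, d(EK,T)=24
iteration 2: select D,N (d=26, Q=-229); attach at lengths (85/4, 19/4); label the merged cluster DN
  updated: d(B,DN)=31, d(DN,EK)=27, d(DN,O)=18, d(DN,T)=25/2
iteration 3: select DN,T (d=25/2, Q=-251/2); attach at lengths (103/12, 47/12); label the merged cluster DNT
  updated: d(B,DNT)=77/4, d(DNT,EK)=77/4, d(DNT,O)=47/4
iteration 4: select B,O (d=16, Q=-83); attach at lengths (99/8, 29/8); label the merged cluster BO
  updated: d(BO,DNT)=15/2, d(BO,EK)=18
iteration 5: select BO,DNT (d=15/2, Q=-179/4); attach at lengths (25/8, 35/8); label the merged cluster BDNOT
  updated: d(BDNOT,EK)=119/8
iteration 6: select BDNOT,EK (d=119/8); attach at lengths (119/16, 119/16); label the merged cluster BDEKNOT
final tree: (((B:99/8,O:29/8):25/8,((D:85/4,N:19/4):103/12,T:47/12):35/8):119/16,(E:102/5,K:23/5):119/16)
total length: 815/8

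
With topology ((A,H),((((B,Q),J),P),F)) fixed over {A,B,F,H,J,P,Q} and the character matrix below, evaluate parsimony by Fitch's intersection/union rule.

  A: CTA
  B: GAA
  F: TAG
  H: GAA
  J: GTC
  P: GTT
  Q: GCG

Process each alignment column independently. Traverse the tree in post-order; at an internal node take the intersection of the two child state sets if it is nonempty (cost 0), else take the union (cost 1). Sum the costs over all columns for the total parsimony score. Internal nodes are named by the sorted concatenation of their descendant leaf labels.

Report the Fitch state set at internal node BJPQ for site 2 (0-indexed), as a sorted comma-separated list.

A,C,G,T

[col 0] AH: children A:{C}, H:{G} ∪→ {C,G}; cost 1
[col 0] BQ: children B:{G}, Q:{G} ∩→ {G}; cost 0
[col 0] BJQ: children BQ:{G}, J:{G} ∩→ {G}; cost 0
[col 0] BJPQ: children BJQ:{G}, P:{G} ∩→ {G}; cost 0
[col 0] BFJPQ: children BJPQ:{G}, F:{T} ∪→ {G,T}; cost 1
[col 0] ABFHJPQ: children AH:{C,G}, BFJPQ:{G,T} ∩→ {G}; cost 0
[col 1] AH: children A:{T}, H:{A} ∪→ {A,T}; cost 1
[col 1] BQ: children B:{A}, Q:{C} ∪→ {A,C}; cost 1
[col 1] BJQ: children BQ:{A,C}, J:{T} ∪→ {A,C,T}; cost 1
[col 1] BJPQ: children BJQ:{A,C,T}, P:{T} ∩→ {T}; cost 0
[col 1] BFJPQ: children BJPQ:{T}, F:{A} ∪→ {A,T}; cost 1
[col 1] ABFHJPQ: children AH:{A,T}, BFJPQ:{A,T} ∩→ {A,T}; cost 0
[col 2] AH: children A:{A}, H:{A} ∩→ {A}; cost 0
[col 2] BQ: children B:{A}, Q:{G} ∪→ {A,G}; cost 1
[col 2] BJQ: children BQ:{A,G}, J:{C} ∪→ {A,C,G}; cost 1
[col 2] BJPQ: children BJQ:{A,C,G}, P:{T} ∪→ {A,C,G,T}; cost 1
[col 2] BFJPQ: children BJPQ:{A,C,G,T}, F:{G} ∩→ {G}; cost 0
[col 2] ABFHJPQ: children AH:{A}, BFJPQ:{G} ∪→ {A,G}; cost 1
per-site changes: [2, 4, 4]; total = 10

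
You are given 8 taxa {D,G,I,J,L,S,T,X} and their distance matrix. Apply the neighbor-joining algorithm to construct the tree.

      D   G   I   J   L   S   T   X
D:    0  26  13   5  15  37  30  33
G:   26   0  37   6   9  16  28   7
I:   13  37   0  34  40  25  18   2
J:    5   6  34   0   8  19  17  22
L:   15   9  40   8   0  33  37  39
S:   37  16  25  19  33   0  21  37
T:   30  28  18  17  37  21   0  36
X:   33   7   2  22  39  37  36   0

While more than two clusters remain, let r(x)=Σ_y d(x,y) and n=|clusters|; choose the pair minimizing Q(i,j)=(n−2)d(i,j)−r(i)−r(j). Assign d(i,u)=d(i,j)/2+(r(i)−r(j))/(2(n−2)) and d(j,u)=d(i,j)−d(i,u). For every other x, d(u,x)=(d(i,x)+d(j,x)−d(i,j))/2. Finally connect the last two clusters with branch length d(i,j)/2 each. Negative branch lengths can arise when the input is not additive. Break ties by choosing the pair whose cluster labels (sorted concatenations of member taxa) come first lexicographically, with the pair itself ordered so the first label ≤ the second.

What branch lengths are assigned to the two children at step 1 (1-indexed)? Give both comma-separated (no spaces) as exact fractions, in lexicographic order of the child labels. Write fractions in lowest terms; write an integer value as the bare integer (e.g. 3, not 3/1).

5/12,19/12

step 1: merge (I,X) at d=2, Q=-333; branch lengths I→5/12, X→19/12; new cluster IX
  updated: d(D,IX)=22, d(G,IX)=21, d(IX,J)=27, d(IX,L)=77/2, d(IX,S)=30, d(IX,T)=26
step 2: merge (S,T) at d=21, Q=-210; branch lengths S→51/5, T→54/5; new cluster ST
  updated: d(D,ST)=23, d(G,ST)=23/2, d(IX,ST)=35/2, d(J,ST)=15/2, d(L,ST)=49/2
step 3: merge (IX,ST) at d=35/2, Q=-140; branch lengths IX→14, ST→7/2; new cluster ISTX
  updated: d(D,ISTX)=55/4, d(G,ISTX)=15/2, d(ISTX,J)=17/2, d(ISTX,L)=91/4
step 4: merge (G,ISTX) at d=15/2, Q=-157/2; branch lengths G→37/12, ISTX→53/12; new cluster GISTX
  updated: d(D,GISTX)=129/8, d(GISTX,J)=7/2, d(GISTX,L)=97/8
step 5: merge (D,J) at d=5, Q=-341/8; branch lengths D→237/32, J→-77/32; new cluster DJ
  updated: d(DJ,GISTX)=117/16, d(DJ,L)=9
step 6: merge (DJ,GISTX) at d=117/16, Q=-455/16; branch lengths DJ→67/32, GISTX→167/32; new cluster DGIJSTX
  updated: d(DGIJSTX,L)=221/32
step 7: merge (DGIJSTX,L) at d=221/32; branch lengths DGIJSTX→221/64, L→221/64; new cluster DGIJLSTX
final tree: (((D:237/32,J:-77/32):67/32,(G:37/12,((I:5/12,X:19/12):14,(S:51/5,T:54/5):7/2):53/12):167/32):221/64,L:221/64)
total length: 2151/32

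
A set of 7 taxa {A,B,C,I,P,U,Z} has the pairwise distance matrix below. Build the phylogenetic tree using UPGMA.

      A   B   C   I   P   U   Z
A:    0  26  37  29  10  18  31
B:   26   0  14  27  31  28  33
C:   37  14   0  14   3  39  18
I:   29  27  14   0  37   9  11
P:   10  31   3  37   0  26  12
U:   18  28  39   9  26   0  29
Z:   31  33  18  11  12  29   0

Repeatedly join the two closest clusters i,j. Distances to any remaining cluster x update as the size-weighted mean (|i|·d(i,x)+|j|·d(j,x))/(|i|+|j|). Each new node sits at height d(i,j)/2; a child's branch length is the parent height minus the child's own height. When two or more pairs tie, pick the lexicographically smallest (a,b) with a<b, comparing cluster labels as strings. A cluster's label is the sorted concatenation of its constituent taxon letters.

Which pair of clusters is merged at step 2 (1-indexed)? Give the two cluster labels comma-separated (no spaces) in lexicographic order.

I,U

step 1: merge (C,P) at d=3; branch lengths C→3/2, P→3/2; new cluster CP
  updated: d(A,CP)=47/2, d(B,CP)=45/2, d(CP,I)=51/2, d(CP,U)=65/2, d(CP,Z)=15
step 2: merge (I,U) at d=9; branch lengths I→9/2, U→9/2; new cluster IU
  updated: d(A,IU)=47/2, d(B,IU)=55/2, d(CP,IU)=29, d(IU,Z)=20
step 3: merge (CP,Z) at d=15; branch lengths CP→6, Z→15/2; new cluster CPZ
  updated: d(A,CPZ)=26, d(B,CPZ)=26, d(CPZ,IU)=26
step 4: merge (A,IU) at d=47/2; branch lengths A→47/4, IU→29/4; new cluster AIU
  updated: d(AIU,B)=27, d(AIU,CPZ)=26
step 5: merge (AIU,CPZ) at d=26; branch lengths AIU→5/4, CPZ→11/2; new cluster ACIPUZ
  updated: d(ACIPUZ,B)=53/2
step 6: merge (ACIPUZ,B) at d=53/2; branch lengths ACIPUZ→1/4, B→53/4; new cluster ABCIPUZ
final tree: (((A:47/4,(I:9/2,U:9/2):29/4):5/4,((C:3/2,P:3/2):6,Z:15/2):11/2):1/4,B:53/4)
total length: 259/4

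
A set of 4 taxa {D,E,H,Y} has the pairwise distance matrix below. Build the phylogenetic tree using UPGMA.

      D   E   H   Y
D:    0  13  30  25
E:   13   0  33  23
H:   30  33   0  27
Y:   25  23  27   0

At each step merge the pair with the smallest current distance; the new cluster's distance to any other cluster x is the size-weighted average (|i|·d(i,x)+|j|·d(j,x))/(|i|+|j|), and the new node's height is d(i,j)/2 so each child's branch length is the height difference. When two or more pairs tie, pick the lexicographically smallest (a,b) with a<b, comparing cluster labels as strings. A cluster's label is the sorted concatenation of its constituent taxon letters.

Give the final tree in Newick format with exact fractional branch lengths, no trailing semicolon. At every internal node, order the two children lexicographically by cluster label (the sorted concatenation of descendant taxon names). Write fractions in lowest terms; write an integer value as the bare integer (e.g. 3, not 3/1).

(((D:13/2,E:13/2):11/2,Y:12):3,H:15)

iteration 1: select D,E (d=13); attach at lengths (13/2, 13/2); label the merged cluster DE
  updated: d(DE,H)=63/2, d(DE,Y)=24
iteration 2: select DE,Y (d=24); attach at lengths (11/2, 12); label the merged cluster DEY
  updated: d(DEY,H)=30
iteration 3: select DEY,H (d=30); attach at lengths (3, 15); label the merged cluster DEHY
final tree: (((D:13/2,E:13/2):11/2,Y:12):3,H:15)
total length: 97/2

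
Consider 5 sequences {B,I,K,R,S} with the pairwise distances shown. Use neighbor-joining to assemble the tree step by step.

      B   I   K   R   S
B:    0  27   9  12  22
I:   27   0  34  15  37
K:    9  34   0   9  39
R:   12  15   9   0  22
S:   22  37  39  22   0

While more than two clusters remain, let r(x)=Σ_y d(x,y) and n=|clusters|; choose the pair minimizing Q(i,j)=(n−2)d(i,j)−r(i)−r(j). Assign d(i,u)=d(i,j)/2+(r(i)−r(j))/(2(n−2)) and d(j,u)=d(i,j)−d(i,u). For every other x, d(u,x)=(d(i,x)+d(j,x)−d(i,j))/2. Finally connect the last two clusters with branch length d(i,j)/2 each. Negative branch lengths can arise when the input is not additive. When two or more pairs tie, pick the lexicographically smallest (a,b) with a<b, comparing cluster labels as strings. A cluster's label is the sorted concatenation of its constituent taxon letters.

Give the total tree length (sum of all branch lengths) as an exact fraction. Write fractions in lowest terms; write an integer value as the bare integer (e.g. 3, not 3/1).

209/4

step 1: merge (B,K) at d=9, Q=-134; branch lengths B→1, K→8; new cluster BK
  updated: d(BK,I)=26, d(BK,R)=6, d(BK,S)=26
step 2: merge (BK,S) at d=26, Q=-91; branch lengths BK→25/4, S→79/4; new cluster BKS
  updated: d(BKS,I)=37/2, d(BKS,R)=1
step 3: merge (BKS,I) at d=37/2, Q=-69/2; branch lengths BKS→9/4, I→65/4; new cluster BIKS
  updated: d(BIKS,R)=-5/4
step 4: merge (BIKS,R) at d=-5/4; branch lengths BIKS→-5/8, R→-5/8; new cluster BIKRS
final tree: ((((B:1,K:8):25/4,S:79/4):9/4,I:65/4):-5/8,R:-5/8)
total length: 209/4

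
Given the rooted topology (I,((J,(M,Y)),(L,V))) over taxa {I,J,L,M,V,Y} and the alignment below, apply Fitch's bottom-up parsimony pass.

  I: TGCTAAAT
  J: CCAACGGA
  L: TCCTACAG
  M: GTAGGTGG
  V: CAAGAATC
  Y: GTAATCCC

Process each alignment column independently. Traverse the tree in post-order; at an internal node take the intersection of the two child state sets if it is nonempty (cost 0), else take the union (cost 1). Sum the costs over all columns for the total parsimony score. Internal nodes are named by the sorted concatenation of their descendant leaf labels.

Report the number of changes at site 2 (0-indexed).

MY@0: {G} ∩ {G} = {G} (intersection, +0)
JMY@0: {C} ∪ {G} = {C,G} (union, +1)
LV@0: {T} ∪ {C} = {C,T} (union, +1)
JLMVY@0: {C,G} ∩ {C,T} = {C} (intersection, +0)
IJLMVY@0: {T} ∪ {C} = {C,T} (union, +1)
MY@1: {T} ∩ {T} = {T} (intersection, +0)
JMY@1: {C} ∪ {T} = {C,T} (union, +1)
LV@1: {C} ∪ {A} = {A,C} (union, +1)
JLMVY@1: {C,T} ∩ {A,C} = {C} (intersection, +0)
IJLMVY@1: {G} ∪ {C} = {C,G} (union, +1)
MY@2: {A} ∩ {A} = {A} (intersection, +0)
JMY@2: {A} ∩ {A} = {A} (intersection, +0)
LV@2: {C} ∪ {A} = {A,C} (union, +1)
JLMVY@2: {A} ∩ {A,C} = {A} (intersection, +0)
IJLMVY@2: {C} ∪ {A} = {A,C} (union, +1)
MY@3: {G} ∪ {A} = {A,G} (union, +1)
JMY@3: {A} ∩ {A,G} = {A} (intersection, +0)
LV@3: {T} ∪ {G} = {G,T} (union, +1)
JLMVY@3: {A} ∪ {G,T} = {A,G,T} (union, +1)
IJLMVY@3: {T} ∩ {A,G,T} = {T} (intersection, +0)
MY@4: {G} ∪ {T} = {G,T} (union, +1)
JMY@4: {C} ∪ {G,T} = {C,G,T} (union, +1)
LV@4: {A} ∩ {A} = {A} (intersection, +0)
JLMVY@4: {C,G,T} ∪ {A} = {A,C,G,T} (union, +1)
IJLMVY@4: {A} ∩ {A,C,G,T} = {A} (intersection, +0)
MY@5: {T} ∪ {C} = {C,T} (union, +1)
JMY@5: {G} ∪ {C,T} = {C,G,T} (union, +1)
LV@5: {C} ∪ {A} = {A,C} (union, +1)
JLMVY@5: {C,G,T} ∩ {A,C} = {C} (intersection, +0)
IJLMVY@5: {A} ∪ {C} = {A,C} (union, +1)
MY@6: {G} ∪ {C} = {C,G} (union, +1)
JMY@6: {G} ∩ {C,G} = {G} (intersection, +0)
LV@6: {A} ∪ {T} = {A,T} (union, +1)
JLMVY@6: {G} ∪ {A,T} = {A,G,T} (union, +1)
IJLMVY@6: {A} ∩ {A,G,T} = {A} (intersection, +0)
MY@7: {G} ∪ {C} = {C,G} (union, +1)
JMY@7: {A} ∪ {C,G} = {A,C,G} (union, +1)
LV@7: {G} ∪ {C} = {C,G} (union, +1)
JLMVY@7: {A,C,G} ∩ {C,G} = {C,G} (intersection, +0)
IJLMVY@7: {T} ∪ {C,G} = {C,G,T} (union, +1)
per-site changes: [3, 3, 2, 3, 3, 4, 3, 4]; total = 25

2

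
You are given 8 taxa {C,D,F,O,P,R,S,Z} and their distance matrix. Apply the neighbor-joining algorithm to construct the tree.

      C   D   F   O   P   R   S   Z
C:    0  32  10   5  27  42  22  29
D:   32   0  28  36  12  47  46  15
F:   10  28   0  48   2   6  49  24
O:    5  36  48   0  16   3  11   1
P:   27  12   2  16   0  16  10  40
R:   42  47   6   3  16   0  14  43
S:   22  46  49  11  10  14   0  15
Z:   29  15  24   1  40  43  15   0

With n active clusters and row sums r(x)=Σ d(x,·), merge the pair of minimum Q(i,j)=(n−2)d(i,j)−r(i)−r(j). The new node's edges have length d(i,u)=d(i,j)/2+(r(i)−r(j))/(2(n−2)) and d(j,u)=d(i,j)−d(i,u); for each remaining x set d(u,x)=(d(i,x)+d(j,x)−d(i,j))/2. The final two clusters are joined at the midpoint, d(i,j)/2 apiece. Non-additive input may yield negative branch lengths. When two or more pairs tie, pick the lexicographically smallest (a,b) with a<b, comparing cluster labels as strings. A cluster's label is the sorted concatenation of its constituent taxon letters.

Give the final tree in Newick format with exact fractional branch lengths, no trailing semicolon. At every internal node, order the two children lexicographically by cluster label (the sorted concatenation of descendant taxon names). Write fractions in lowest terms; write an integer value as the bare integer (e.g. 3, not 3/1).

1. join F+R (d=6, Q=-302) ⇒ FR; edges |F|=8/3, |R|=10/3
  updated: d(C,FR)=23, d(D,FR)=69/2, d(FR,O)=45/2, d(FR,P)=6, d(FR,S)=57/2, d(FR,Z)=61/2
2. join D+Z (d=15, Q=-231) ⇒ DZ; edges |D|=12, |Z|=3
  updated: d(C,DZ)=23, d(DZ,FR)=25, d(DZ,O)=11, d(DZ,P)=37/2, d(DZ,S)=23
3. join FR+P (d=6, Q=-317/2) ⇒ FPR; edges |FR|=103/16, |P|=-7/16
  updated: d(C,FPR)=22, d(DZ,FPR)=75/4, d(FPR,O)=65/4, d(FPR,S)=65/4
4. join C+O (d=5, Q=-401/4) ⇒ CO; edges |C|=175/24, |O|=-55/24
  updated: d(CO,DZ)=29/2, d(CO,FPR)=133/8, d(CO,S)=14
5. join CO+DZ (d=29/2, Q=-579/8) ⇒ CDOZ; edges |CO|=143/32, |DZ|=321/32
  updated: d(CDOZ,FPR)=167/16, d(CDOZ,S)=45/4
6. join CDOZ+FPR (d=167/16, Q=-607/16) ⇒ CDFOPRZ; edges |CDOZ|=87/32, |FPR|=247/32
  updated: d(CDFOPRZ,S)=273/32
7. join CDFOPRZ+S (d=273/32) ⇒ CDFOPRSZ; edges |CDFOPRZ|=273/64, |S|=273/64
final tree: ((((C:175/24,O:-55/24):143/32,(D:12,Z:3):321/32):87/32,((F:8/3,R:10/3):103/16,P:-7/16):247/32):273/64,S:273/64)
total length: 2095/32

((((C:175/24,O:-55/24):143/32,(D:12,Z:3):321/32):87/32,((F:8/3,R:10/3):103/16,P:-7/16):247/32):273/64,S:273/64)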